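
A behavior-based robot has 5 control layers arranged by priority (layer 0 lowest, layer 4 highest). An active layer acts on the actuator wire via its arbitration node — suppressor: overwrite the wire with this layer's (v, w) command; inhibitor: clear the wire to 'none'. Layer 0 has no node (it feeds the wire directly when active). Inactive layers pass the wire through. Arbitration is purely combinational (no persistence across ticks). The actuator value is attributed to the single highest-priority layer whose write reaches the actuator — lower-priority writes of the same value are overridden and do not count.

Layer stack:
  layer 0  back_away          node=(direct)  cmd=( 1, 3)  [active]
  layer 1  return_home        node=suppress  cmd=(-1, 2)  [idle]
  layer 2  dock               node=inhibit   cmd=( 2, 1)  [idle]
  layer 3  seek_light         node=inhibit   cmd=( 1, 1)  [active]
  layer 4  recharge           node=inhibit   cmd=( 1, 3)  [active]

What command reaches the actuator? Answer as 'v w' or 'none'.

none

[0] back_away on; wire := (1, 3)
[1] return_home off; pass (1, 3)
[2] dock off; pass (1, 3)
[3] seek_light on (inhibit); wire := none
[4] recharge on (inhibit); wire := none
output none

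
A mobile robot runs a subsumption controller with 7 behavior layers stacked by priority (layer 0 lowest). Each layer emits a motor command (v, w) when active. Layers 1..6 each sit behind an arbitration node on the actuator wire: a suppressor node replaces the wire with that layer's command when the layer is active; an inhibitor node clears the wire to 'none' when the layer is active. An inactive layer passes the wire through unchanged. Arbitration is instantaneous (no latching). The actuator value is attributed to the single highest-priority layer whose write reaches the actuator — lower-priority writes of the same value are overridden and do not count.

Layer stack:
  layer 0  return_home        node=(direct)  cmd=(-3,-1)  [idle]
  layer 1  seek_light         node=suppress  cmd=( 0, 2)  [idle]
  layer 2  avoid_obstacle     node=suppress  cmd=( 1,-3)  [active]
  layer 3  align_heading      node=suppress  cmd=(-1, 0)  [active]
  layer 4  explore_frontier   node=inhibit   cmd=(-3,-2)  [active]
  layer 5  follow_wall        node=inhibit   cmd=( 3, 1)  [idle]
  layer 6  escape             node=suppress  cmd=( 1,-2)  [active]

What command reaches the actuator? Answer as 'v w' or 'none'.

[0] return_home off; wire := none
[1] seek_light off; pass none
[2] avoid_obstacle on (suppress); wire := (1, -3)
[3] align_heading on (suppress); wire := (-1, 0)
[4] explore_frontier on (inhibit); wire := none
[5] follow_wall off; pass none
[6] escape on (suppress); wire := (1, -2)
output (1, -2)

1 -2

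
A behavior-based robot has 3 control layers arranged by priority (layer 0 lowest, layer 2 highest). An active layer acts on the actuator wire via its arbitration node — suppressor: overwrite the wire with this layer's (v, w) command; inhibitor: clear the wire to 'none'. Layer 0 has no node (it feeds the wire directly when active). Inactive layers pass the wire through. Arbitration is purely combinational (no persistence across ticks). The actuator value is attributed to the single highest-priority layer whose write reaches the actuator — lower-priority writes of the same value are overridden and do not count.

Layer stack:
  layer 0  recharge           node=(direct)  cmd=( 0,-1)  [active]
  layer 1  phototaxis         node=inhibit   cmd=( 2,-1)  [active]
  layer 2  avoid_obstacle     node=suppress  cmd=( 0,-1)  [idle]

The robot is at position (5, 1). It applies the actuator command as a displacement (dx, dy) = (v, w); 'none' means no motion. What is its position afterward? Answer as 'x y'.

5 1

L0 recharge: active, feeds wire = (0, -1)
L1 phototaxis: active, inhibitor → wire = none
L2 avoid_obstacle: idle → wire stays none
actuator = none
position: (5, 1) + none = (5, 1)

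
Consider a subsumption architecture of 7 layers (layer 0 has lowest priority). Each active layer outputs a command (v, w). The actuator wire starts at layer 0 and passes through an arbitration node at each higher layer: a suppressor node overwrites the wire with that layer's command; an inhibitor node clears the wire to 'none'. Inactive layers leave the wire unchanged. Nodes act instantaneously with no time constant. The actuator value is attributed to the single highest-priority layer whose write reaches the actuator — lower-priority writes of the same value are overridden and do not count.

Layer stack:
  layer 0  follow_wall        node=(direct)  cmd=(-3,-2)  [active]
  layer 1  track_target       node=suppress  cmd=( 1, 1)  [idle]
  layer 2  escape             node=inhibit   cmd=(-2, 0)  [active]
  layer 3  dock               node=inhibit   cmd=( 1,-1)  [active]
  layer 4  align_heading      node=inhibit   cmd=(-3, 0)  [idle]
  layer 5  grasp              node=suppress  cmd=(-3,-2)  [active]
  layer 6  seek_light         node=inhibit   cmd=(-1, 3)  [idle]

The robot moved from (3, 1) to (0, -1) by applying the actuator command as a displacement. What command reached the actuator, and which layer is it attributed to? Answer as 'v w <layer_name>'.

-3 -2 grasp

displacement = (0, -1) − (3, 1) = (-3, -2)
layer 0 (follow_wall) active — direct: (-3, -2)
layer 1 (track_target) idle — unchanged: (-3, -2)
layer 2 (escape) active — inhibits: none
layer 3 (dock) active — inhibits: none
layer 4 (align_heading) idle — unchanged: none
layer 5 (grasp) active — suppresses: (-3, -2)
layer 6 (seek_light) idle — unchanged: (-3, -2)
→ actuator (-3, -2) — from layer 5 (grasp)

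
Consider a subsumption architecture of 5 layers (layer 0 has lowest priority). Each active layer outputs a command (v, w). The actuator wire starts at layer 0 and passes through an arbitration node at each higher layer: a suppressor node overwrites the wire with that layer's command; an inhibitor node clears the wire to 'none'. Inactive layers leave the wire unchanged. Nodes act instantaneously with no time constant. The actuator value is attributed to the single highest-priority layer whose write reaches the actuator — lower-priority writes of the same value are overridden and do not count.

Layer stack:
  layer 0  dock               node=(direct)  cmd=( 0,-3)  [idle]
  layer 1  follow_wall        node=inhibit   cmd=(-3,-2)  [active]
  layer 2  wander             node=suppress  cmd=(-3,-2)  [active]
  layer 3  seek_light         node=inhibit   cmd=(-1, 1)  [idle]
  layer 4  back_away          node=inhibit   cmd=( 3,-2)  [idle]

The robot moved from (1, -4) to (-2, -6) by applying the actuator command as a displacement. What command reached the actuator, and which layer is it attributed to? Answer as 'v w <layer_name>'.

displacement = (-2, -6) − (1, -4) = (-3, -2)
layer 0 (dock) idle — none
layer 1 (follow_wall) active — inhibits: none
layer 2 (wander) active — suppresses: (-3, -2)
layer 3 (seek_light) idle — unchanged: (-3, -2)
layer 4 (back_away) idle — unchanged: (-3, -2)
→ actuator (-3, -2) — from layer 2 (wander)

-3 -2 wander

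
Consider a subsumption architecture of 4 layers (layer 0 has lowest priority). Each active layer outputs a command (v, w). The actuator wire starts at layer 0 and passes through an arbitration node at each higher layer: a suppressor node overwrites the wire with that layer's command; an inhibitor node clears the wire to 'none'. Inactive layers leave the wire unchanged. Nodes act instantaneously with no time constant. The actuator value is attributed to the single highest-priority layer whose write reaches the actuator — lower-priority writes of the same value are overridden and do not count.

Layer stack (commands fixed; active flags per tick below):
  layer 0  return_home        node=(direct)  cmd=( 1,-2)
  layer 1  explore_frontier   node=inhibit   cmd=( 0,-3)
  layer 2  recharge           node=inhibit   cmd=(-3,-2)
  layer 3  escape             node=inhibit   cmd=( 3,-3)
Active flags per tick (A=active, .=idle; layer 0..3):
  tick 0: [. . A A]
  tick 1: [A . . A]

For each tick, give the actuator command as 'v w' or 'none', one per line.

none
none

tick 0:
  L0 return_home: idle → wire = none
  L1 explore_frontier: idle → wire stays none
  L2 recharge: active, inhibitor → wire = none
  L3 escape: active, inhibitor → wire = none
  actuator = none
tick 1:
  L0 return_home: active, feeds wire = (1, -2)
  L1 explore_frontier: idle → wire stays (1, -2)
  L2 recharge: idle → wire stays (1, -2)
  L3 escape: active, inhibitor → wire = none
  actuator = none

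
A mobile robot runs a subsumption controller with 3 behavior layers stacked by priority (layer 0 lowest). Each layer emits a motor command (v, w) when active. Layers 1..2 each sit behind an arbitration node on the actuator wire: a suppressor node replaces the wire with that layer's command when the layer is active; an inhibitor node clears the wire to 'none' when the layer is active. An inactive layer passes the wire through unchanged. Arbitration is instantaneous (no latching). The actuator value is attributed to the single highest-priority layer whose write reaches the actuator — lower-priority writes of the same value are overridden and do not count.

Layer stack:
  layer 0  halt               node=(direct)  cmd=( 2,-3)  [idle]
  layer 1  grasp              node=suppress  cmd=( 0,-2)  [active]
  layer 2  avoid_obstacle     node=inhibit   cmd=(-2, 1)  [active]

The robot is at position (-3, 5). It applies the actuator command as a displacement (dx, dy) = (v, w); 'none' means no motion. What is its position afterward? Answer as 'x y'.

[0] halt off; wire := none
[1] grasp on (suppress); wire := (0, -2)
[2] avoid_obstacle on (inhibit); wire := none
output none
position: (-3, 5) + none = (-3, 5)

-3 5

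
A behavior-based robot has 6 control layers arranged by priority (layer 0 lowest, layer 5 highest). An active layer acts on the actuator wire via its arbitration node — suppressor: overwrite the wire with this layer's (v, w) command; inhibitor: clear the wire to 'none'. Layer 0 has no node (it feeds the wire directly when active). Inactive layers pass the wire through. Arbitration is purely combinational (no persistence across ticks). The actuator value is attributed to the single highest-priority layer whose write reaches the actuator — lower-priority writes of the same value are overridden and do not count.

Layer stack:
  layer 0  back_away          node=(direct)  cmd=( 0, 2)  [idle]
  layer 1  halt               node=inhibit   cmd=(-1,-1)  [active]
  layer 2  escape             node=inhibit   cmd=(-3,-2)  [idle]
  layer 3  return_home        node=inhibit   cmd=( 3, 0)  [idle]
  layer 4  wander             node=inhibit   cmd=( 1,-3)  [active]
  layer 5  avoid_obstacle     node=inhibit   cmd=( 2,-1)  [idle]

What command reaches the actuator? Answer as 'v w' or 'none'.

L0 back_away: idle → wire = none
L1 halt: active, inhibitor → wire = none
L2 escape: idle → wire stays none
L3 return_home: idle → wire stays none
L4 wander: active, inhibitor → wire = none
L5 avoid_obstacle: idle → wire stays none
actuator = none

none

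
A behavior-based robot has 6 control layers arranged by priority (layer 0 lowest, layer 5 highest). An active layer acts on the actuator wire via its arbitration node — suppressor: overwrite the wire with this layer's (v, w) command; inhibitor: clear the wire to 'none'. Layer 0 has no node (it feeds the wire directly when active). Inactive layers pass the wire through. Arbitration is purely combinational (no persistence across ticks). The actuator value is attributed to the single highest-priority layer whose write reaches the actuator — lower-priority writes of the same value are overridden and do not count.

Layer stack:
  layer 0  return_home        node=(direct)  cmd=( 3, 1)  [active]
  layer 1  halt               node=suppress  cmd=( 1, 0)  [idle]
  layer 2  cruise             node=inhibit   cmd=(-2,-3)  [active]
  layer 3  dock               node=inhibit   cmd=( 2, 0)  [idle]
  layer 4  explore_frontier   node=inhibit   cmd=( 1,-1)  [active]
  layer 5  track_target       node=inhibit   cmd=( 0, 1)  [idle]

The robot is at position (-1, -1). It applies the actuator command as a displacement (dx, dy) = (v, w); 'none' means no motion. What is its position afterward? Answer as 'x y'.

-1 -1

layer 0 (return_home) active — direct: (3, 1)
layer 1 (halt) idle — unchanged: (3, 1)
layer 2 (cruise) active — inhibits: none
layer 3 (dock) idle — unchanged: none
layer 4 (explore_frontier) active — inhibits: none
layer 5 (track_target) idle — unchanged: none
→ actuator none
position: (-1, -1) + none = (-1, -1)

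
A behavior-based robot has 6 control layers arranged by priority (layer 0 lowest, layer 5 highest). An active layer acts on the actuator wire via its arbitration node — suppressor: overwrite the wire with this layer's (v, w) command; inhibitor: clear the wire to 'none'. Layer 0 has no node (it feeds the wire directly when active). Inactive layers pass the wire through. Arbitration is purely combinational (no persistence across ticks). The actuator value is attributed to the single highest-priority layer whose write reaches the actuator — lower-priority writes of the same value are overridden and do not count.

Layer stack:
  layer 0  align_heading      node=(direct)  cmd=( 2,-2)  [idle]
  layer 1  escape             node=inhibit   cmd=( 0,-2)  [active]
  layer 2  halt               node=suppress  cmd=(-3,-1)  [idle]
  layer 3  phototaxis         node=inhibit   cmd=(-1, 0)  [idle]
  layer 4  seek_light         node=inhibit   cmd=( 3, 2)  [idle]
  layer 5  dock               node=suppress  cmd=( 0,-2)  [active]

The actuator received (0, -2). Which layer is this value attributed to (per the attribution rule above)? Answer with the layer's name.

dock

L0 align_heading: idle → wire = none
L1 escape: active, inhibitor → wire = none
L2 halt: idle → wire stays none
L3 phototaxis: idle → wire stays none
L4 seek_light: idle → wire stays none
L5 dock: active, suppressor → wire = (0, -2)
actuator = (0, -2)
last writer: layer 5 = dock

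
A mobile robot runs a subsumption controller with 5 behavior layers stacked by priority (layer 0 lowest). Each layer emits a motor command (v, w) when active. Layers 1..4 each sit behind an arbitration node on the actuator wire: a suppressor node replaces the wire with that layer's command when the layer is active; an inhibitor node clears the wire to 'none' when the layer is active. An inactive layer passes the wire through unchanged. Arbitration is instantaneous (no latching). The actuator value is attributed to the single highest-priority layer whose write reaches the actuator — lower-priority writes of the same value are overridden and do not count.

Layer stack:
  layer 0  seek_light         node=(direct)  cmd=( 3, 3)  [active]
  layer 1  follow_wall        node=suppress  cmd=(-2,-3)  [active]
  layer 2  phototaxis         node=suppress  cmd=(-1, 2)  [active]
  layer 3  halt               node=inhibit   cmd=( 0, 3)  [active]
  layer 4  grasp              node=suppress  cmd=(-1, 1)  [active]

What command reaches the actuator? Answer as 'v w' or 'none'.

layer 0 (seek_light) active — direct: (3, 3)
layer 1 (follow_wall) active — suppresses: (-2, -3)
layer 2 (phototaxis) active — suppresses: (-1, 2)
layer 3 (halt) active — inhibits: none
layer 4 (grasp) active — suppresses: (-1, 1)
→ actuator (-1, 1)

-1 1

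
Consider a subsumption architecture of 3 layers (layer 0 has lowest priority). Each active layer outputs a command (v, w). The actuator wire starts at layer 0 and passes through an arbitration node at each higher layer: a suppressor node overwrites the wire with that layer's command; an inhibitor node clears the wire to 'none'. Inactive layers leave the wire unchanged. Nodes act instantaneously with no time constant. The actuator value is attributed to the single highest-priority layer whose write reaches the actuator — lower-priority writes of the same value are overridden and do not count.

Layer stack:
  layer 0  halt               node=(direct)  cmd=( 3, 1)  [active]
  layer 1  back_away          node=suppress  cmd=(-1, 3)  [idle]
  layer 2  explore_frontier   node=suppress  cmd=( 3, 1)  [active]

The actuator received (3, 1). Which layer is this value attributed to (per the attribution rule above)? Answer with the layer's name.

L0 halt: active, feeds wire = (3, 1)
L1 back_away: idle → wire stays (3, 1)
L2 explore_frontier: active, suppressor → wire = (3, 1)
actuator = (3, 1)
last writer: layer 2 = explore_frontier

explore_frontier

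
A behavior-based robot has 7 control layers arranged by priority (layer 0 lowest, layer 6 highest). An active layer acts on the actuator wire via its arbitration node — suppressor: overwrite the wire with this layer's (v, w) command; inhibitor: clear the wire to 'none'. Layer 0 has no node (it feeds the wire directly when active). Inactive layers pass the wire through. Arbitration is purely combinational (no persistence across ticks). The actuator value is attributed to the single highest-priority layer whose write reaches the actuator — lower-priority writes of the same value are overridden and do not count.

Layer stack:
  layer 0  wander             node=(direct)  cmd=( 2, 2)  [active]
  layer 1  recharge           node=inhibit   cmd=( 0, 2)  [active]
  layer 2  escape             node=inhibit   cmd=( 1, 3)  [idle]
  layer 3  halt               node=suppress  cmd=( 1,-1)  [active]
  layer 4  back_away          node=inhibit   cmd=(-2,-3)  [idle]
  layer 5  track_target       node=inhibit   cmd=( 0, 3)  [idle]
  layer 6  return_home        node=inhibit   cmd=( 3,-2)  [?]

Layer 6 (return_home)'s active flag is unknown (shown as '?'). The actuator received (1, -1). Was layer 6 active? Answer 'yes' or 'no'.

If layer 6 is active=yes:
  actuator would be none
If layer 6 is active=no:
  actuator would be (1, -1)
Observed (1, -1), so layer 6 was idle.

no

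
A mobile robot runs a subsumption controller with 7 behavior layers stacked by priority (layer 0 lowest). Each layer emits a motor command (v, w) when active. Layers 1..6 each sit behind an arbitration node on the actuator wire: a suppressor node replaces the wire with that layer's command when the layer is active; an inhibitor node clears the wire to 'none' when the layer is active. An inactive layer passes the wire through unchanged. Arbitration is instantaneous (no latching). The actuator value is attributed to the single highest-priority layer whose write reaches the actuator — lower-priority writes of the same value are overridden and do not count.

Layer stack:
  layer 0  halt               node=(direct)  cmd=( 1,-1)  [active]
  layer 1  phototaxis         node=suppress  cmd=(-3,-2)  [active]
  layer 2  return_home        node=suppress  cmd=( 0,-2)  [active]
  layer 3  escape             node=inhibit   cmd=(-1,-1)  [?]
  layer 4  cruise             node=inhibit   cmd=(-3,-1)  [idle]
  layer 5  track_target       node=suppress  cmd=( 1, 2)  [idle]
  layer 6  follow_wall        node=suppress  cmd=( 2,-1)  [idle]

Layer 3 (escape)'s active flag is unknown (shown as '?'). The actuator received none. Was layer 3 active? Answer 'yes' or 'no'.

If layer 3 is active=yes:
  actuator would be none
If layer 3 is active=no:
  actuator would be (0, -2)
Observed none, so layer 3 was active.

yes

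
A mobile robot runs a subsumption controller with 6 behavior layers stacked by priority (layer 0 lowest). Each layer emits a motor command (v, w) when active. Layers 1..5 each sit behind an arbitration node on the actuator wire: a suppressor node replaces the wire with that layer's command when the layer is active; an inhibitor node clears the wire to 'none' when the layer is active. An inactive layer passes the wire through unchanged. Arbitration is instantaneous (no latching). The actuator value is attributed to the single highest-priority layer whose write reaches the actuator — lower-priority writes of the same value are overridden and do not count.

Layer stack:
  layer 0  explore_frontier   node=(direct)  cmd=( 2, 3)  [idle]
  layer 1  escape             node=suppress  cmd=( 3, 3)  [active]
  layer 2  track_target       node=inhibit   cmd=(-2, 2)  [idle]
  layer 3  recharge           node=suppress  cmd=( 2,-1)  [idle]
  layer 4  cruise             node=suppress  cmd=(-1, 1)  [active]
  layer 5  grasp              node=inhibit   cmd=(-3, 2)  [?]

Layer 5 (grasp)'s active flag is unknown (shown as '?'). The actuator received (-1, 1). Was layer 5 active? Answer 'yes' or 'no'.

no

If layer 5 is active=yes:
  actuator would be none
If layer 5 is active=no:
  actuator would be (-1, 1)
Observed (-1, 1), so layer 5 was idle.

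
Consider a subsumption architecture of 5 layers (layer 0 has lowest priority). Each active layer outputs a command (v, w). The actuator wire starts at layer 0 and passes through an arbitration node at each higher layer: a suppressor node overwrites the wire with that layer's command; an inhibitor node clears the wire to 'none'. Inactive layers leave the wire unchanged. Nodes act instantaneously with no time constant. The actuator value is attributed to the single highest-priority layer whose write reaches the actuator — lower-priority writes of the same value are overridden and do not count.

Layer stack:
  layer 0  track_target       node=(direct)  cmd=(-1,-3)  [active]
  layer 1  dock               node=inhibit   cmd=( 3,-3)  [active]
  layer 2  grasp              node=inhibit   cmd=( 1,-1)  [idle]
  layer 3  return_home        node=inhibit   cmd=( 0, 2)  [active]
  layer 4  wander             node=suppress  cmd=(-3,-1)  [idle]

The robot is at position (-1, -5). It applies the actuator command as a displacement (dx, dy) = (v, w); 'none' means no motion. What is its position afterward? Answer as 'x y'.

layer 0 (track_target) active — direct: (-1, -3)
layer 1 (dock) active — inhibits: none
layer 2 (grasp) idle — unchanged: none
layer 3 (return_home) active — inhibits: none
layer 4 (wander) idle — unchanged: none
→ actuator none
position: (-1, -5) + none = (-1, -5)

-1 -5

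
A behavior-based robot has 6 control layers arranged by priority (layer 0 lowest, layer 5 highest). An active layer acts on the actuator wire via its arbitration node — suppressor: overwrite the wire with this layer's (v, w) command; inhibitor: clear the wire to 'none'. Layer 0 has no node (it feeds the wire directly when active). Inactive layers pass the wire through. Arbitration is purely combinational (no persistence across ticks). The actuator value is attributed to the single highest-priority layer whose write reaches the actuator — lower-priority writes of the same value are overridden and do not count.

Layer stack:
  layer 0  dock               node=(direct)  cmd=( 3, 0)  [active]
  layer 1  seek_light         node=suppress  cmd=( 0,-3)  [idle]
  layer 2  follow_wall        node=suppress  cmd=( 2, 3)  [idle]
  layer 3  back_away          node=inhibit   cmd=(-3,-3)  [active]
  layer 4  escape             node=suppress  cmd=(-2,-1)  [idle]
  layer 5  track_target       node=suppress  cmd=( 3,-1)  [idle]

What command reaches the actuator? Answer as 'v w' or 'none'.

none

[0] dock on; wire := (3, 0)
[1] seek_light off; pass (3, 0)
[2] follow_wall off; pass (3, 0)
[3] back_away on (inhibit); wire := none
[4] escape off; pass none
[5] track_target off; pass none
output none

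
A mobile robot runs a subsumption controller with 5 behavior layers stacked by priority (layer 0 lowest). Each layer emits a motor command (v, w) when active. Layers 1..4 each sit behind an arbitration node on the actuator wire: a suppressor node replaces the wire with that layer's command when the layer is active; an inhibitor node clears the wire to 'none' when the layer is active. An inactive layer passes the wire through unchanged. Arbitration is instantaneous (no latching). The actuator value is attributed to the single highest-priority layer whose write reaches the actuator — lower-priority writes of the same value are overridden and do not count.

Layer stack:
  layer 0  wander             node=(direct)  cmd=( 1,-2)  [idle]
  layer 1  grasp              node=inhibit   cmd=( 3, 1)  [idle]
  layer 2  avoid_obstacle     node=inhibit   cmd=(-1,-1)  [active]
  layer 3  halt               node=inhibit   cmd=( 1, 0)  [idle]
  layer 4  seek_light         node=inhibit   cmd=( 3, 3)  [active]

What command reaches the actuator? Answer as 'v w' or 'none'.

layer 0 (wander) idle — none
layer 1 (grasp) idle — unchanged: none
layer 2 (avoid_obstacle) active — inhibits: none
layer 3 (halt) idle — unchanged: none
layer 4 (seek_light) active — inhibits: none
→ actuator none

none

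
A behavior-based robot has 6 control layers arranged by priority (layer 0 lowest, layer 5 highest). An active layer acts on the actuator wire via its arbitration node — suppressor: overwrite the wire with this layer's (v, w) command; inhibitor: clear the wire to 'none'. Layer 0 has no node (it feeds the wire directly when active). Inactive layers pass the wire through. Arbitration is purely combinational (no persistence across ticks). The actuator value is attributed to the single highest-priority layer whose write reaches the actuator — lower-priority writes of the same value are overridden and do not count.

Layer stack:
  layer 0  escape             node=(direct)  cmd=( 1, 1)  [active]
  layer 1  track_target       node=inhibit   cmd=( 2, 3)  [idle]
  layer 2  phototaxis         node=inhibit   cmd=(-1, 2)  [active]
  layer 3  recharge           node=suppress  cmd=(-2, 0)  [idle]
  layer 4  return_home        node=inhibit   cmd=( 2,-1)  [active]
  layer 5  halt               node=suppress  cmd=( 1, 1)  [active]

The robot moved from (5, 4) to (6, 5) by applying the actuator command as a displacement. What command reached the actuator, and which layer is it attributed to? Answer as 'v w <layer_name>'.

displacement = (6, 5) − (5, 4) = (1, 1)
L0 escape: active, feeds wire = (1, 1)
L1 track_target: idle → wire stays (1, 1)
L2 phototaxis: active, inhibitor → wire = none
L3 recharge: idle → wire stays none
L4 return_home: active, inhibitor → wire = none
L5 halt: active, suppressor → wire = (1, 1)
actuator = (1, 1) — from layer 5 (halt)

1 1 halt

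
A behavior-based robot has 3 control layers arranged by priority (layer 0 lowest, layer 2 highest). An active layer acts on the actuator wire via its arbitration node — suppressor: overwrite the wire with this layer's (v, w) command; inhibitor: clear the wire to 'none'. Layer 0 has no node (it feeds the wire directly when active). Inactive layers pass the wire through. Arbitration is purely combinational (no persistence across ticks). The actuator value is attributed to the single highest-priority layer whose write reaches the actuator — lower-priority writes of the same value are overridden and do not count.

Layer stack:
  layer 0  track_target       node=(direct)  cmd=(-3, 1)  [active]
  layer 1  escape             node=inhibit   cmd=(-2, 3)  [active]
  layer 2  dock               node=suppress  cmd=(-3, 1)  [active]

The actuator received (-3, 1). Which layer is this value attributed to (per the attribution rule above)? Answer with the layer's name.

dock

[0] track_target on; wire := (-3, 1)
[1] escape on (inhibit); wire := none
[2] dock on (suppress); wire := (-3, 1)
output (-3, 1)
last writer: layer 2 = dock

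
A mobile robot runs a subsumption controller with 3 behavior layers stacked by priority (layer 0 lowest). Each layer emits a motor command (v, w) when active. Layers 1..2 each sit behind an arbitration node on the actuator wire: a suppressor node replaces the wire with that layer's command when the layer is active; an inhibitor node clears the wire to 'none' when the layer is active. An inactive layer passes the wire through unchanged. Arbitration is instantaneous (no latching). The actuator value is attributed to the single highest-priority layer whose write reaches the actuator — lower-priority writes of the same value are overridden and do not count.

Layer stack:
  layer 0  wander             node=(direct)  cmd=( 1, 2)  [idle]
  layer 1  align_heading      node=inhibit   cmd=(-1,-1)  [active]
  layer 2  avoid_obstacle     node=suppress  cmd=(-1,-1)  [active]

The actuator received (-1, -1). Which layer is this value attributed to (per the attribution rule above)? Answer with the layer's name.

avoid_obstacle

layer 0 (wander) idle — none
layer 1 (align_heading) active — inhibits: none
layer 2 (avoid_obstacle) active — suppresses: (-1, -1)
→ actuator (-1, -1)
last writer: layer 2 = avoid_obstacle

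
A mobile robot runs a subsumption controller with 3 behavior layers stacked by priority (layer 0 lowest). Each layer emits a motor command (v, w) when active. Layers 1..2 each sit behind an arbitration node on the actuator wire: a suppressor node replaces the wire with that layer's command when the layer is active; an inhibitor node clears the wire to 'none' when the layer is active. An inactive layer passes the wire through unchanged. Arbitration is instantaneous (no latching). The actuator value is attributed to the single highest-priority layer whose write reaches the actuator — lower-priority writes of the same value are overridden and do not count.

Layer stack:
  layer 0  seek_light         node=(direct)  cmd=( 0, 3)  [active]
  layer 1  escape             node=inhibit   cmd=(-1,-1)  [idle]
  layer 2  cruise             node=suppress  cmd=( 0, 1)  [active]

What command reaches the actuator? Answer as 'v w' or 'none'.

L0 seek_light: active, feeds wire = (0, 3)
L1 escape: idle → wire stays (0, 3)
L2 cruise: active, suppressor → wire = (0, 1)
actuator = (0, 1)

0 1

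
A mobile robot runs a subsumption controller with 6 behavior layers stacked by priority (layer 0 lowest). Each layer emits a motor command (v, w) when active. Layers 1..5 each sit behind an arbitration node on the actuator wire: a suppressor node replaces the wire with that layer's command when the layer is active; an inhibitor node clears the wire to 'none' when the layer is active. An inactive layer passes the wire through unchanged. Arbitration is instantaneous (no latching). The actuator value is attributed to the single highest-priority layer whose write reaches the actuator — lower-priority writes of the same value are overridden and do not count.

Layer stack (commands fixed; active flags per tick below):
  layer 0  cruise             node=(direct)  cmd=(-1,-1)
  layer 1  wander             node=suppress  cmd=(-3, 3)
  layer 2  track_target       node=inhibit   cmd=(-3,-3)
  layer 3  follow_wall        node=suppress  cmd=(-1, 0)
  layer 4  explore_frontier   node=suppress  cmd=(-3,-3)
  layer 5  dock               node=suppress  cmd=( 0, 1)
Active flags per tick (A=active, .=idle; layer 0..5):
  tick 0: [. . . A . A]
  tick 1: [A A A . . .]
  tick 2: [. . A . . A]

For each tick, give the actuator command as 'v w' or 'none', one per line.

tick 0:
  [0] cruise off; wire := none
  [1] wander off; pass none
  [2] track_target off; pass none
  [3] follow_wall on (suppress); wire := (-1, 0)
  [4] explore_frontier off; pass (-1, 0)
  [5] dock on (suppress); wire := (0, 1)
  output (0, 1)
tick 1:
  [0] cruise on; wire := (-1, -1)
  [1] wander on (suppress); wire := (-3, 3)
  [2] track_target on (inhibit); wire := none
  [3] follow_wall off; pass none
  [4] explore_frontier off; pass none
  [5] dock off; pass none
  output none
tick 2:
  [0] cruise off; wire := none
  [1] wander off; pass none
  [2] track_target on (inhibit); wire := none
  [3] follow_wall off; pass none
  [4] explore_frontier off; pass none
  [5] dock on (suppress); wire := (0, 1)
  output (0, 1)

0 1
none
0 1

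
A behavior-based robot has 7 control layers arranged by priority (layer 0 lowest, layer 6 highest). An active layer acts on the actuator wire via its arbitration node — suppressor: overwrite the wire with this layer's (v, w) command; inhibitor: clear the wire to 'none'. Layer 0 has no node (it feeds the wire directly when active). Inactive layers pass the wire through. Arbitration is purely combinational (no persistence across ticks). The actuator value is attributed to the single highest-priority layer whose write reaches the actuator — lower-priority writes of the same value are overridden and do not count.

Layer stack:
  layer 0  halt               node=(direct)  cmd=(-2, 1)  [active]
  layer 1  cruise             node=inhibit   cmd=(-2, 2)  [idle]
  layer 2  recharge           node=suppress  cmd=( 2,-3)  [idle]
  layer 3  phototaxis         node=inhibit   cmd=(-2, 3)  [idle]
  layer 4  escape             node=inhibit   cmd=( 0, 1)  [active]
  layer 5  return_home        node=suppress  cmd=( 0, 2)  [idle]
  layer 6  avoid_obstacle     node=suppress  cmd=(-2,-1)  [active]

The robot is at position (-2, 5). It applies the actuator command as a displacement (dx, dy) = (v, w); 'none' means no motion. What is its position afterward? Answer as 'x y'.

layer 0 (halt) active — direct: (-2, 1)
layer 1 (cruise) idle — unchanged: (-2, 1)
layer 2 (recharge) idle — unchanged: (-2, 1)
layer 3 (phototaxis) idle — unchanged: (-2, 1)
layer 4 (escape) active — inhibits: none
layer 5 (return_home) idle — unchanged: none
layer 6 (avoid_obstacle) active — suppresses: (-2, -1)
→ actuator (-2, -1)
position: (-2, 5) + (-2, -1) = (-4, 4)

-4 4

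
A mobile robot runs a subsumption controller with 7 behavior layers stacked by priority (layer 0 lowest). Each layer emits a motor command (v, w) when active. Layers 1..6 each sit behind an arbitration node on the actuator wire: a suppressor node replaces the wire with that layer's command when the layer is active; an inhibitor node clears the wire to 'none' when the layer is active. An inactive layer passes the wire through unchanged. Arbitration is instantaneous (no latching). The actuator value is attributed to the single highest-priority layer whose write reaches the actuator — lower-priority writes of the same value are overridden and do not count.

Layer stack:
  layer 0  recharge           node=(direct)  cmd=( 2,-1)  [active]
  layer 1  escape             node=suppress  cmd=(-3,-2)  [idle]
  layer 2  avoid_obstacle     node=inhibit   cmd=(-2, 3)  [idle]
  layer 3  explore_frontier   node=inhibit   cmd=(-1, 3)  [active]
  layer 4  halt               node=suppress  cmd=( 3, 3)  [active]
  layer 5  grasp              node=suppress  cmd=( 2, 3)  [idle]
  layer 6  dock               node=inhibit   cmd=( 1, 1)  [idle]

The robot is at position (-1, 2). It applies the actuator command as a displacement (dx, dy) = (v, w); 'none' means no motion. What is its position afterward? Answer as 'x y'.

2 5

layer 0 (recharge) active — direct: (2, -1)
layer 1 (escape) idle — unchanged: (2, -1)
layer 2 (avoid_obstacle) idle — unchanged: (2, -1)
layer 3 (explore_frontier) active — inhibits: none
layer 4 (halt) active — suppresses: (3, 3)
layer 5 (grasp) idle — unchanged: (3, 3)
layer 6 (dock) idle — unchanged: (3, 3)
→ actuator (3, 3)
position: (-1, 2) + (3, 3) = (2, 5)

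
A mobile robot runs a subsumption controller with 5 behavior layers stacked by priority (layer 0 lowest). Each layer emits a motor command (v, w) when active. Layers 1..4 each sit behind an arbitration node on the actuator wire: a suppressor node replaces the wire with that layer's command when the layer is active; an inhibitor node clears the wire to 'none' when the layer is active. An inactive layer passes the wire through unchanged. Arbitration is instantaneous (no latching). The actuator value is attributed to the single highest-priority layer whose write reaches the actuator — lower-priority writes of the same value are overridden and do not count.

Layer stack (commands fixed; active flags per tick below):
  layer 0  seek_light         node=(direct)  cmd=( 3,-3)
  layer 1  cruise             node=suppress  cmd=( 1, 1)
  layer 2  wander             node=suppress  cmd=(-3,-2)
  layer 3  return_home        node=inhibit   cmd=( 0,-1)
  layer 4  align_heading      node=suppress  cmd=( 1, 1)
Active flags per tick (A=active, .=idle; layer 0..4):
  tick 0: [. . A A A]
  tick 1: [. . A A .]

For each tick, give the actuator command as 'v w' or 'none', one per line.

tick 0:
  [0] seek_light off; wire := none
  [1] cruise off; pass none
  [2] wander on (suppress); wire := (-3, -2)
  [3] return_home on (inhibit); wire := none
  [4] align_heading on (suppress); wire := (1, 1)
  output (1, 1)
tick 1:
  [0] seek_light off; wire := none
  [1] cruise off; pass none
  [2] wander on (suppress); wire := (-3, -2)
  [3] return_home on (inhibit); wire := none
  [4] align_heading off; pass none
  output none

1 1
none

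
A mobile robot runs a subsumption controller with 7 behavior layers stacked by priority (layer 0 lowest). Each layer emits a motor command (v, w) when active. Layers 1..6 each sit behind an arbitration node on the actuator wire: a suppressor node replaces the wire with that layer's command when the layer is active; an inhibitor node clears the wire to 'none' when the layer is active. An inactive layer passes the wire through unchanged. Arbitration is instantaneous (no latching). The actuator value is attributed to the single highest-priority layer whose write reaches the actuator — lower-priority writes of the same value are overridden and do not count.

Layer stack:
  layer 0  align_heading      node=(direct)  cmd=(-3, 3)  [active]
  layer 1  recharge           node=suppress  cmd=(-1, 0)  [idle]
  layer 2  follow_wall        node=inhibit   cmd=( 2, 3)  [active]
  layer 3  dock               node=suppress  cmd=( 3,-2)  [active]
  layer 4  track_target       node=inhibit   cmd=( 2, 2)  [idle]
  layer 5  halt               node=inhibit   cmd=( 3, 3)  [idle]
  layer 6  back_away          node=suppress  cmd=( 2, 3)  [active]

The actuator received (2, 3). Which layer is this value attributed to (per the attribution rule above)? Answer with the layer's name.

back_away

layer 0 (align_heading) active — direct: (-3, 3)
layer 1 (recharge) idle — unchanged: (-3, 3)
layer 2 (follow_wall) active — inhibits: none
layer 3 (dock) active — suppresses: (3, -2)
layer 4 (track_target) idle — unchanged: (3, -2)
layer 5 (halt) idle — unchanged: (3, -2)
layer 6 (back_away) active — suppresses: (2, 3)
→ actuator (2, 3)
last writer: layer 6 = back_away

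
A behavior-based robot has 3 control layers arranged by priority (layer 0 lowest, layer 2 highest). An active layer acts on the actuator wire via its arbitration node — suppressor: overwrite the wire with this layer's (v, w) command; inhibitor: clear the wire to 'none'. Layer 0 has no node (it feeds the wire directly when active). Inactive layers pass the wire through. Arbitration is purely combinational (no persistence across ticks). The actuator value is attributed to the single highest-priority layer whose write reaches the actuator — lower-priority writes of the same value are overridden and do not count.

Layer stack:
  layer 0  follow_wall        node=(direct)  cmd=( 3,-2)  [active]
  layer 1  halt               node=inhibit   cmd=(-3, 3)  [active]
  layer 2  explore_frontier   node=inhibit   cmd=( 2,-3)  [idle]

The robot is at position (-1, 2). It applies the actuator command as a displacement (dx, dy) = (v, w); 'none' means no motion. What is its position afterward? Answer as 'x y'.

-1 2

[0] follow_wall on; wire := (3, -2)
[1] halt on (inhibit); wire := none
[2] explore_frontier off; pass none
output none
position: (-1, 2) + none = (-1, 2)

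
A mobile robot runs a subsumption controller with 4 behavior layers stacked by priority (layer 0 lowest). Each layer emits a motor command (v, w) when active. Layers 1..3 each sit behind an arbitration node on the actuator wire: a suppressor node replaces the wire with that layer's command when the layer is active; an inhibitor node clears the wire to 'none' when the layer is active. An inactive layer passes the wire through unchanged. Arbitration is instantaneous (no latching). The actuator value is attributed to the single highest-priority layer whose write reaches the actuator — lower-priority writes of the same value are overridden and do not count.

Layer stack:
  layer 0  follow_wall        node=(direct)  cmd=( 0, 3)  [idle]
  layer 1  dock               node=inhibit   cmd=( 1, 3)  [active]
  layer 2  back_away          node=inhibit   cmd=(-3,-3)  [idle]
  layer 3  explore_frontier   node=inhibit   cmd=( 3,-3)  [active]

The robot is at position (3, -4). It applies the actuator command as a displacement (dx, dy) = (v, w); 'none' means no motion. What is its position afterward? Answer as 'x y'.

[0] follow_wall off; wire := none
[1] dock on (inhibit); wire := none
[2] back_away off; pass none
[3] explore_frontier on (inhibit); wire := none
output none
position: (3, -4) + none = (3, -4)

3 -4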